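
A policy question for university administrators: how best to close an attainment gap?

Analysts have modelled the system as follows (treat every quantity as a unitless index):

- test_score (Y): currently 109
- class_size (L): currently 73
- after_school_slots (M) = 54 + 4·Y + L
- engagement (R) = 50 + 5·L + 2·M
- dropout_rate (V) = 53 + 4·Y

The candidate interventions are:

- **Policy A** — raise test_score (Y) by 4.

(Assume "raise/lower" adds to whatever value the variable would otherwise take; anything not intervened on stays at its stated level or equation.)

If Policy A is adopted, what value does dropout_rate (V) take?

505

Policy A (Y + 4):
  Y = 109 + 4 = 113
  V = 53 + 4·113 = 505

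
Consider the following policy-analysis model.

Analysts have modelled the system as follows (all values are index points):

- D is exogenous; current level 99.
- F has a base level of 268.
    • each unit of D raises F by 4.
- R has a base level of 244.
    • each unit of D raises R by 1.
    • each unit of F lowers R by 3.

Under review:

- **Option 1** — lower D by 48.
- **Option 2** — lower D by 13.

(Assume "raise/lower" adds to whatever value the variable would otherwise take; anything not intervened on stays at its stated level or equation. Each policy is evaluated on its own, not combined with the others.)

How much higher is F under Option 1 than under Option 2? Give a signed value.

Option 1 (D − 48):
  D = 99 − 48 = 51
  F = 268 + 4·51 = 472
Option 2 (D − 13):
  D = 99 − 13 = 86
  F = 268 + 4·86 = 612
F: 472 − 612 = -140

-140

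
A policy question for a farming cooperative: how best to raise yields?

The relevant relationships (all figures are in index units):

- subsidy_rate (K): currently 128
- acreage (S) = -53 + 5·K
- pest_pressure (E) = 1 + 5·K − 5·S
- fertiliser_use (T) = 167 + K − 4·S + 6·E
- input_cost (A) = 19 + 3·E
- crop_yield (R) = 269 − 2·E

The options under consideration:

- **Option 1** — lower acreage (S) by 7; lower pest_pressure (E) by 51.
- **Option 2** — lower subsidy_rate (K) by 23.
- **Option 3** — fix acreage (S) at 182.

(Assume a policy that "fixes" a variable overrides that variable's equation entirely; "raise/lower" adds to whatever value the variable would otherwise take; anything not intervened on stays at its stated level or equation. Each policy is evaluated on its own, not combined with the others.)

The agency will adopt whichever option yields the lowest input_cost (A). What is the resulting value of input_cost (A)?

Option 1 (S − 7, E − 51):
  K = 128
  S = -53 + 5·128 (−7 from intervention) = 580
  E = 1 + 5·128 − 5·580 (−51 from intervention) = -2310
  A = 19 + 3·(-2310) = -6911
Option 2 (K − 23):
  K = 128 − 23 = 105
  S = -53 + 5·105 = 472
  E = 1 + 5·105 − 5·472 = -1834
  A = 19 + 3·(-1834) = -5483
Option 3 (S := 182):
  K = 128
  S = 182
  E = 1 + 5·128 − 5·182 = -269
  A = 19 + 3·(-269) = -788
Comparing — Option 1: A=-6911, Option 2: A=-5483, Option 3: A=-788. Lowest is -6911 (Option 1).

-6911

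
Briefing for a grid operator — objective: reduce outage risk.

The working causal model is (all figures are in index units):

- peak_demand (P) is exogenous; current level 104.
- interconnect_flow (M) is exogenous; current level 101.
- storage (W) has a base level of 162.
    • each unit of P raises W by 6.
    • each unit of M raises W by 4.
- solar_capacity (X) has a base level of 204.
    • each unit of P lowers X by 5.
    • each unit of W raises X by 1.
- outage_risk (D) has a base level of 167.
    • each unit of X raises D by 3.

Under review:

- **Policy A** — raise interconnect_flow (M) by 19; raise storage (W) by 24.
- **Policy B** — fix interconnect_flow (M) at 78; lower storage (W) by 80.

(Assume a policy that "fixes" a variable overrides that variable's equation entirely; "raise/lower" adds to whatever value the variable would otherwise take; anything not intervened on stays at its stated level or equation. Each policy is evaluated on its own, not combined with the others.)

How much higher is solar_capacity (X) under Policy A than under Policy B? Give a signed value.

272

Policy A (M + 19, W + 24):
  P = 104
  M = 101 + 19 = 120
  W = 162 + 6·104 + 4·120 (+24 from intervention) = 1290
  X = 204 − 5·104 + 1290 = 974
Policy B (M := 78, W − 80):
  P = 104
  M = 78
  W = 162 + 6·104 + 4·78 (−80 from intervention) = 1018
  X = 204 − 5·104 + 1018 = 702
X: 974 − 702 = 272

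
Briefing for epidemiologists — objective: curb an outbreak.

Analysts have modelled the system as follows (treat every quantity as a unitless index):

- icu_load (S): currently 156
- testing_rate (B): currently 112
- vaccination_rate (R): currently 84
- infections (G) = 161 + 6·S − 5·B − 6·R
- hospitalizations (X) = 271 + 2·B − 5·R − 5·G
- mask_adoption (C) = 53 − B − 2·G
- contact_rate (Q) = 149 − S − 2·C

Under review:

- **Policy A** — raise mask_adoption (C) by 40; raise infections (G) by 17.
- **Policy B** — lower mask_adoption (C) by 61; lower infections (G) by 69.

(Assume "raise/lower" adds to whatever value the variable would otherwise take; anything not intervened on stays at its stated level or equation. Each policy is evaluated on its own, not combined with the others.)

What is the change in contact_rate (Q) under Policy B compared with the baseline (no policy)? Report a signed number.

-154

Baseline:
  S = 156
  B = 112
  R = 84
  G = 161 + 6·156 − 5·112 − 6·84 = 33
  C = 53 − 112 − 2·33 = -125
  Q = 149 − 156 − 2·(-125) = 243
Policy B (C − 61, G − 69):
  S = 156
  B = 112
  R = 84
  G = 161 + 6·156 − 5·112 − 6·84 (−69 from intervention) = -36
  C = 53 − 112 − 2·(-36) (−61 from intervention) = -48
  Q = 149 − 156 − 2·(-48) = 89
Change in Q: 89 − 243 = -154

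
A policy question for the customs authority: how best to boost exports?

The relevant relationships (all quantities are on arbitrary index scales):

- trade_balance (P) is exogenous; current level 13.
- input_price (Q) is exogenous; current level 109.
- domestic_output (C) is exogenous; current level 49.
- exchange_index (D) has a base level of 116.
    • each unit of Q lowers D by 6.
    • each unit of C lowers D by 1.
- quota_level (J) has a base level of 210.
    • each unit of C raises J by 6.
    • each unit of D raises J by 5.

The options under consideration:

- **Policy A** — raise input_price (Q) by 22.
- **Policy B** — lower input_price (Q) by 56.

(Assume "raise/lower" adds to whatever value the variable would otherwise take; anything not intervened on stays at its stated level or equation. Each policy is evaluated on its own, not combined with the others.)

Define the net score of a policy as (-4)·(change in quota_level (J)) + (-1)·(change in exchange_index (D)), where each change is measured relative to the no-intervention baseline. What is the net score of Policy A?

Baseline:
  Q = 109
  C = 49
  D = 116 − 6·109 − 49 = -587
  J = 210 + 6·49 + 5·(-587) = -2431
Policy A (Q + 22):
  Q = 109 + 22 = 131
  C = 49
  D = 116 − 6·131 − 49 = -719
  J = 210 + 6·49 + 5·(-719) = -3091
ΔJ = -3091 − (-2431) = -660; ΔD = -719 − (-587) = -132
Score = (-4)·(-660) + (-1)·(-132) = 2772

2772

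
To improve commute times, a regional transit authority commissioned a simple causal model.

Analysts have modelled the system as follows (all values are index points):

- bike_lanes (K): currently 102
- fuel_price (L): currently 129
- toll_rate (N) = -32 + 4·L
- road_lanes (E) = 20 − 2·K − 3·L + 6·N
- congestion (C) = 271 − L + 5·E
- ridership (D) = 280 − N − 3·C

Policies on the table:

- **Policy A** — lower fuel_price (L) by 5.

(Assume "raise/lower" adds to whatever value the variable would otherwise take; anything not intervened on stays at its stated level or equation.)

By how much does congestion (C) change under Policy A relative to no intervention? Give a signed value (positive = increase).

-520

Baseline:
  K = 102
  L = 129
  N = -32 + 4·129 = 484
  E = 20 − 2·102 − 3·129 + 6·484 = 2333
  C = 271 − 129 + 5·2333 = 11807
Policy A (L − 5):
  K = 102
  L = 129 − 5 = 124
  N = -32 + 4·124 = 464
  E = 20 − 2·102 − 3·124 + 6·464 = 2228
  C = 271 − 124 + 5·2228 = 11287
Change in C: 11287 − 11807 = -520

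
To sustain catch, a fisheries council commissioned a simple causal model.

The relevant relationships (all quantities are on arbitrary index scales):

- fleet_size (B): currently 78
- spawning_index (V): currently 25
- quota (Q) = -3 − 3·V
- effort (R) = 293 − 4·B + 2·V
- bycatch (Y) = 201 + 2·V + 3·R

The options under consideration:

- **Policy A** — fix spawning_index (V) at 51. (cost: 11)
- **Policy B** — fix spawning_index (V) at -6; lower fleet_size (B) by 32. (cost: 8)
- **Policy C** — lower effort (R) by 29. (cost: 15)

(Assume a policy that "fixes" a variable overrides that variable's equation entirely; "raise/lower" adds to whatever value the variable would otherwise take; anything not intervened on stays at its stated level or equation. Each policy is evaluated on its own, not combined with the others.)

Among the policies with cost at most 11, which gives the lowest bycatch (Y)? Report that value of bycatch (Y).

480

Policy A (V := 51):
  B = 78
  V = 51
  R = 293 − 4·78 + 2·51 = 83
  Y = 201 + 2·51 + 3·83 = 552
Policy B (V := -6, B − 32):
  B = 78 − 32 = 46
  V = -6
  R = 293 − 4·46 + 2·(-6) = 97
  Y = 201 + 2·(-6) + 3·97 = 480
Comparing — Policy A: Y=552, Policy B: Y=480. Lowest is 480 (Policy B).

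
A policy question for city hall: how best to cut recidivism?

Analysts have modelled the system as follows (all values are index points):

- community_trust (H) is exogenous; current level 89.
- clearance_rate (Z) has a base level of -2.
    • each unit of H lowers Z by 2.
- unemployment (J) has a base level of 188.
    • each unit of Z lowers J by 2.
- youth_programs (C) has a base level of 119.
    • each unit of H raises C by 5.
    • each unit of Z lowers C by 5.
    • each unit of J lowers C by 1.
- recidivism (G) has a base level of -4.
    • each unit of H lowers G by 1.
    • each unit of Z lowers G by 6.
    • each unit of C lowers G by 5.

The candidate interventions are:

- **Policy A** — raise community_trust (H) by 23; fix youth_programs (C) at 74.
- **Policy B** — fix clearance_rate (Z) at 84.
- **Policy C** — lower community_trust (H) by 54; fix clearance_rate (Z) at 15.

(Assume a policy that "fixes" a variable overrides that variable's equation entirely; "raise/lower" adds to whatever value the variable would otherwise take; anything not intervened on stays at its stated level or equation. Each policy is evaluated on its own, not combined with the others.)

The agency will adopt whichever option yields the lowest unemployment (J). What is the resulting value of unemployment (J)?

Policy A (H + 23, C := 74):
  H = 89 + 23 = 112
  Z = -2 − 2·112 = -226
  J = 188 − 2·(-226) = 640
Policy B (Z := 84):
  H = 89
  Z = 84
  J = 188 − 2·84 = 20
Policy C (H − 54, Z := 15):
  H = 89 − 54 = 35
  Z = 15
  J = 188 − 2·15 = 158
Comparing — Policy A: J=640, Policy B: J=20, Policy C: J=158. Lowest is 20 (Policy B).

20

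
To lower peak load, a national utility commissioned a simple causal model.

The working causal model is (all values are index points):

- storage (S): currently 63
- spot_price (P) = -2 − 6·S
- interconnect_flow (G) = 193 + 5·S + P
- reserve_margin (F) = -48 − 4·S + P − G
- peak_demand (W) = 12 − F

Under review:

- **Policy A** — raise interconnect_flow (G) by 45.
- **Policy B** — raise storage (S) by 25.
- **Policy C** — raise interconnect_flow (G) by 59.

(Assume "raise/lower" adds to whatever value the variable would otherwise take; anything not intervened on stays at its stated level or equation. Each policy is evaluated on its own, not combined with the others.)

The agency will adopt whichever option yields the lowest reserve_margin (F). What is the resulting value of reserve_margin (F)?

Policy A (G + 45):
  S = 63
  P = -2 − 6·63 = -380
  G = 193 + 5·63 + (-380) (+45 from intervention) = 173
  F = -48 − 4·63 + (-380) − 173 = -853
Policy B (S + 25):
  S = 63 + 25 = 88
  P = -2 − 6·88 = -530
  G = 193 + 5·88 + (-530) = 103
  F = -48 − 4·88 + (-530) − 103 = -1033
Policy C (G + 59):
  S = 63
  P = -2 − 6·63 = -380
  G = 193 + 5·63 + (-380) (+59 from intervention) = 187
  F = -48 − 4·63 + (-380) − 187 = -867
Comparing — Policy A: F=-853, Policy B: F=-1033, Policy C: F=-867. Lowest is -1033 (Policy B).

-1033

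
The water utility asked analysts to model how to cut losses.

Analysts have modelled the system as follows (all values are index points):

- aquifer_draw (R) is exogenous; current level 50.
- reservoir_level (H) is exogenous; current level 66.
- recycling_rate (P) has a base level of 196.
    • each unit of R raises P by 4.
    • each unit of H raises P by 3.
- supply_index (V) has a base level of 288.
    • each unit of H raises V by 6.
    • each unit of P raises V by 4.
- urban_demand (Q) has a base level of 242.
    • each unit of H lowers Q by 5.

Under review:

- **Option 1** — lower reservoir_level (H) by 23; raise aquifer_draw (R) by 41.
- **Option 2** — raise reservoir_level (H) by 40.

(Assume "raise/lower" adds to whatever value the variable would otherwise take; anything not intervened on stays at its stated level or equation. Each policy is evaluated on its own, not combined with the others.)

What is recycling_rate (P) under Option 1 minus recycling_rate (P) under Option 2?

Option 1 (H − 23, R + 41):
  R = 50 + 41 = 91
  H = 66 − 23 = 43
  P = 196 + 4·91 + 3·43 = 689
Option 2 (H + 40):
  R = 50
  H = 66 + 40 = 106
  P = 196 + 4·50 + 3·106 = 714
P: 689 − 714 = -25

-25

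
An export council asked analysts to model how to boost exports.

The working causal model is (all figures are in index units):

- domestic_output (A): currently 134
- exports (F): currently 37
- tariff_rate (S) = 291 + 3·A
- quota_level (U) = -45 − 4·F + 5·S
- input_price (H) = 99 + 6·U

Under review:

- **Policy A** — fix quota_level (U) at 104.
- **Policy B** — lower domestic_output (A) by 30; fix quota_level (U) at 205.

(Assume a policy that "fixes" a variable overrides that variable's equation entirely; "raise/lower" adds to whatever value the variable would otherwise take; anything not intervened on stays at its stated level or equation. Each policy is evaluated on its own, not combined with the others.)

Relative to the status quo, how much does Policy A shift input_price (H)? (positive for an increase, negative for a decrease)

Baseline:
  A = 134
  F = 37
  S = 291 + 3·134 = 693
  U = -45 − 4·37 + 5·693 = 3272
  H = 99 + 6·3272 = 19731
Policy A (U := 104):
  A = 134
  F = 37
  S = 291 + 3·134 = 693
  U = 104
  H = 99 + 6·104 = 723
Change in H: 723 − 19731 = -19008

-19008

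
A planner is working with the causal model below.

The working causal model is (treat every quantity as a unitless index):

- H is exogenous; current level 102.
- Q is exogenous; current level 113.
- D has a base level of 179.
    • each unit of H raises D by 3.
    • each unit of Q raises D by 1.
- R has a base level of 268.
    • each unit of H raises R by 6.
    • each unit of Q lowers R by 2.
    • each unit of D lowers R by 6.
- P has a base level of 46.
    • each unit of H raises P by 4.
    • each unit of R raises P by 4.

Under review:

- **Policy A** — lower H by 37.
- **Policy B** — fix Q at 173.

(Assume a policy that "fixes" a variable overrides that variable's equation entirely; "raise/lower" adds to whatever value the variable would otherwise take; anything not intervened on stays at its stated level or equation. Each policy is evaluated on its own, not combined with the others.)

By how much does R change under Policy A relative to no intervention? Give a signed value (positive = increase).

444

Baseline:
  H = 102
  Q = 113
  D = 179 + 3·102 + 113 = 598
  R = 268 + 6·102 − 2·113 − 6·598 = -2934
Policy A (H − 37):
  H = 102 − 37 = 65
  Q = 113
  D = 179 + 3·65 + 113 = 487
  R = 268 + 6·65 − 2·113 − 6·487 = -2490
Change in R: -2490 − (-2934) = 444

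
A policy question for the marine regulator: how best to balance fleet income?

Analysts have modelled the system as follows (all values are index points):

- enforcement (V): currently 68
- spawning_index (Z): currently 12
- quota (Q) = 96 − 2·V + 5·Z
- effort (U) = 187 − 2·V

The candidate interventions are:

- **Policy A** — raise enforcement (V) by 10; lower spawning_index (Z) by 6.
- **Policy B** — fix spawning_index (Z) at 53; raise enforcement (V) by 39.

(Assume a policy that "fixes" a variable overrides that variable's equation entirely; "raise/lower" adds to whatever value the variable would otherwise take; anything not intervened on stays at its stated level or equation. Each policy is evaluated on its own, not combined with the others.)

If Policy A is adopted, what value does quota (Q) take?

-30

Policy A (V + 10, Z − 6):
  V = 68 + 10 = 78
  Z = 12 − 6 = 6
  Q = 96 − 2·78 + 5·6 = -30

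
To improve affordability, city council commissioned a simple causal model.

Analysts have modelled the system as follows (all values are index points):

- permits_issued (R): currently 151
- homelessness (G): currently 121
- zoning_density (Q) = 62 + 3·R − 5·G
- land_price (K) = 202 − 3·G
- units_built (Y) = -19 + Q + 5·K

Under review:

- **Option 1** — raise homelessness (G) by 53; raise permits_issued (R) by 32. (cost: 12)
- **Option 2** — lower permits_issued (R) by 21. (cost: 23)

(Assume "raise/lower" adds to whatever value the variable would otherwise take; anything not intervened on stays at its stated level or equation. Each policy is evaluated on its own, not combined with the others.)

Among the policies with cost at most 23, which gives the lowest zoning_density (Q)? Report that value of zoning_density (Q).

Option 1 (G + 53, R + 32):
  R = 151 + 32 = 183
  G = 121 + 53 = 174
  Q = 62 + 3·183 − 5·174 = -259
Option 2 (R − 21):
  R = 151 − 21 = 130
  G = 121
  Q = 62 + 3·130 − 5·121 = -153
Comparing — Option 1: Q=-259, Option 2: Q=-153. Lowest is -259 (Option 1).

-259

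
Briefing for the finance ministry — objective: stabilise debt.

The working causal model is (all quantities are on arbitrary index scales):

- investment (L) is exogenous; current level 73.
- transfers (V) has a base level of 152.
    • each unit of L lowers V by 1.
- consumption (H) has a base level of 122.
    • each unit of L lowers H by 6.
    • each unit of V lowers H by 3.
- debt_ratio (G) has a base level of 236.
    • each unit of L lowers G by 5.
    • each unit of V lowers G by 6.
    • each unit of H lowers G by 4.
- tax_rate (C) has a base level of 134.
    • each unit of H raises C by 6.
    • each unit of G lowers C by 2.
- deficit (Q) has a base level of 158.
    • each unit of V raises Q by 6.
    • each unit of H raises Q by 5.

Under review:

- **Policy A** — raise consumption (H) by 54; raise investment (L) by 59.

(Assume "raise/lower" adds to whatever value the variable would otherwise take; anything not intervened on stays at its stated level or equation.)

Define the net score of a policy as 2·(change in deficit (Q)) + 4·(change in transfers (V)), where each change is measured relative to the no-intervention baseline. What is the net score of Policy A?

-2174

Baseline:
  L = 73
  V = 152 − 73 = 79
  H = 122 − 6·73 − 3·79 = -553
  Q = 158 + 6·79 + 5·(-553) = -2133
Policy A (H + 54, L + 59):
  L = 73 + 59 = 132
  V = 152 − 132 = 20
  H = 122 − 6·132 − 3·20 (+54 from intervention) = -676
  Q = 158 + 6·20 + 5·(-676) = -3102
ΔQ = -3102 − (-2133) = -969; ΔV = 20 − 79 = -59
Score = 2·(-969) + 4·(-59) = -2174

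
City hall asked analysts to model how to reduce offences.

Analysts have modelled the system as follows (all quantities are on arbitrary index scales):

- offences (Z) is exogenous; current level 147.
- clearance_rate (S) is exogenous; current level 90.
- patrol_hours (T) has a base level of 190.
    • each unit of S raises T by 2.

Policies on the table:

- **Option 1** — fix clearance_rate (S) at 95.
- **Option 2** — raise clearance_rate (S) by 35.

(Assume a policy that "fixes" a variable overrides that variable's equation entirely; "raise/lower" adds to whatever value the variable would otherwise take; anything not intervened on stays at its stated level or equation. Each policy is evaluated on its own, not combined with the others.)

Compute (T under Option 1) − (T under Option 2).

-60

Option 1 (S := 95):
  S = 95
  T = 190 + 2·95 = 380
Option 2 (S + 35):
  S = 90 + 35 = 125
  T = 190 + 2·125 = 440
T: 380 − 440 = -60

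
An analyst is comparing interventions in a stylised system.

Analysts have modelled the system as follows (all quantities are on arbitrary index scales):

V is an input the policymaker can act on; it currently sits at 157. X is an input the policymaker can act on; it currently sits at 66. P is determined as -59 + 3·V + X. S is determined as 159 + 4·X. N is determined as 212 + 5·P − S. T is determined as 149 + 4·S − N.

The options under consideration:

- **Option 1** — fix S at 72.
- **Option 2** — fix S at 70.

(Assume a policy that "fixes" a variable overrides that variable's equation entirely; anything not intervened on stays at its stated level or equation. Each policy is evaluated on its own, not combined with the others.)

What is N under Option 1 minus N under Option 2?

-2

Option 1 (S := 72):
  V = 157
  X = 66
  P = -59 + 3·157 + 66 = 478
  S = 72
  N = 212 + 5·478 − 72 = 2530
Option 2 (S := 70):
  V = 157
  X = 66
  P = -59 + 3·157 + 66 = 478
  S = 70
  N = 212 + 5·478 − 70 = 2532
N: 2530 − 2532 = -2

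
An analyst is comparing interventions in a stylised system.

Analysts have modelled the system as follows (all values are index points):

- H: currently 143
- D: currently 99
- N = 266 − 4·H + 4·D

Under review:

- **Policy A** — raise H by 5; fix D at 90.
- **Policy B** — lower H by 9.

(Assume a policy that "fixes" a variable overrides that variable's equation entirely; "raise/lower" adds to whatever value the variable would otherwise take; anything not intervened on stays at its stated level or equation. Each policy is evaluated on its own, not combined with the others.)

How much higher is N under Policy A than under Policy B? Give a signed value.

Policy A (H + 5, D := 90):
  H = 143 + 5 = 148
  D = 90
  N = 266 − 4·148 + 4·90 = 34
Policy B (H − 9):
  H = 143 − 9 = 134
  D = 99
  N = 266 − 4·134 + 4·99 = 126
N: 34 − 126 = -92

-92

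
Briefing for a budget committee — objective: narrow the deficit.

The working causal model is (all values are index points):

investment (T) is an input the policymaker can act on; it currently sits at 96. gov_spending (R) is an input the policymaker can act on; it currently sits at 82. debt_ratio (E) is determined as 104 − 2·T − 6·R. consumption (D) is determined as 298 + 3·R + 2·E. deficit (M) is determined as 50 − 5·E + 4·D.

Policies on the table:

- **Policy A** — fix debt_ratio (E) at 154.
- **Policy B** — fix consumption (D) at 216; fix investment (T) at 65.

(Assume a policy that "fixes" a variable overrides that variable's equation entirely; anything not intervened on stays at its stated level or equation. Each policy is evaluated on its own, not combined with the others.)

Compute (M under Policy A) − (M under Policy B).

Policy A (E := 154):
  T = 96
  R = 82
  E = 154
  D = 298 + 3·82 + 2·154 = 852
  M = 50 − 5·154 + 4·852 = 2688
Policy B (D := 216, T := 65):
  T = 65
  R = 82
  E = 104 − 2·65 − 6·82 = -518
  D = 216
  M = 50 − 5·(-518) + 4·216 = 3504
M: 2688 − 3504 = -816

-816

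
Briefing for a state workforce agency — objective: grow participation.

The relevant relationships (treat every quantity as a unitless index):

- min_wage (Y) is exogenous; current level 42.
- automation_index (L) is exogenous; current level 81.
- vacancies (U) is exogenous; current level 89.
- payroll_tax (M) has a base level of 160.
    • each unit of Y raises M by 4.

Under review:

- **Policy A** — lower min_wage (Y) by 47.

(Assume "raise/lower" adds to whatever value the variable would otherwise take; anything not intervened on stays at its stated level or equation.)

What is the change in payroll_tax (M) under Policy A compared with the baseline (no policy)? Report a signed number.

Baseline:
  Y = 42
  M = 160 + 4·42 = 328
Policy A (Y − 47):
  Y = 42 − 47 = -5
  M = 160 + 4·(-5) = 140
Change in M: 140 − 328 = -188

-188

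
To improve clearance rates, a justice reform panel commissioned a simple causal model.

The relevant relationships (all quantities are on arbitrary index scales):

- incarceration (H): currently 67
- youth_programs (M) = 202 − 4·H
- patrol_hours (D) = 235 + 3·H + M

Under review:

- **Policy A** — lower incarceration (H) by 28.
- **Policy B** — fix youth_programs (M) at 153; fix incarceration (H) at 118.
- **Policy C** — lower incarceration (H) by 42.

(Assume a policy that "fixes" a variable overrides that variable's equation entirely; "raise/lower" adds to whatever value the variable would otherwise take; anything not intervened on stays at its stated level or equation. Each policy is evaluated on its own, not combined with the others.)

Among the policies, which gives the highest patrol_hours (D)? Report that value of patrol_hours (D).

Policy A (H − 28):
  H = 67 − 28 = 39
  M = 202 − 4·39 = 46
  D = 235 + 3·39 + 46 = 398
Policy B (M := 153, H := 118):
  H = 118
  M = 153
  D = 235 + 3·118 + 153 = 742
Policy C (H − 42):
  H = 67 − 42 = 25
  M = 202 − 4·25 = 102
  D = 235 + 3·25 + 102 = 412
Comparing — Policy A: D=398, Policy B: D=742, Policy C: D=412. Highest is 742 (Policy B).

742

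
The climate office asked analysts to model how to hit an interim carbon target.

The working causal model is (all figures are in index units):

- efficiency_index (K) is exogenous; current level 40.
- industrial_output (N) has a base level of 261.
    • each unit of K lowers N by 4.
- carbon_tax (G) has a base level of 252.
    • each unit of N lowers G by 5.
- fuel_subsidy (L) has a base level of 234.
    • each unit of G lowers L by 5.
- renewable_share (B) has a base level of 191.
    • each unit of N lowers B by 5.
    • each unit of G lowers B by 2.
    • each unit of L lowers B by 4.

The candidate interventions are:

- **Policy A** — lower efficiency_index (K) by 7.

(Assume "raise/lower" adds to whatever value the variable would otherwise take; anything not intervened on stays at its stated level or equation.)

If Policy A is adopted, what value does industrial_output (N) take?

Policy A (K − 7):
  K = 40 − 7 = 33
  N = 261 − 4·33 = 129

129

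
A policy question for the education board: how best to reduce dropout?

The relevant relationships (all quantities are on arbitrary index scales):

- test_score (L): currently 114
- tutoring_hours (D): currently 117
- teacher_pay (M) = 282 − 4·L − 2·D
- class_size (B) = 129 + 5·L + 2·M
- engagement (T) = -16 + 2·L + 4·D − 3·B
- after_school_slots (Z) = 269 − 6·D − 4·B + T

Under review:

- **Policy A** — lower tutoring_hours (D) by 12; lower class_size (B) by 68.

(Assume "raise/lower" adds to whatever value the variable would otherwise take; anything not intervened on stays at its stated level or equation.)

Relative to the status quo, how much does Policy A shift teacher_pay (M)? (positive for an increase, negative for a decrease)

24

Baseline:
  L = 114
  D = 117
  M = 282 − 4·114 − 2·117 = -408
Policy A (D − 12, B − 68):
  L = 114
  D = 117 − 12 = 105
  M = 282 − 4·114 − 2·105 = -384
Change in M: -384 − (-408) = 24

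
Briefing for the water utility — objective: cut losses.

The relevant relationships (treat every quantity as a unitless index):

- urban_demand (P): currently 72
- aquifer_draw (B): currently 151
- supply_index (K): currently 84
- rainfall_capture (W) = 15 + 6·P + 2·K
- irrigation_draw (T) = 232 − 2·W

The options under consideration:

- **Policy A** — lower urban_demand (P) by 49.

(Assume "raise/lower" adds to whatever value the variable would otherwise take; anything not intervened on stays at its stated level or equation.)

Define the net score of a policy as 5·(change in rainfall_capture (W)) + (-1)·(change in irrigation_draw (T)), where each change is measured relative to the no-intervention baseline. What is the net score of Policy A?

-2058

Baseline:
  P = 72
  K = 84
  W = 15 + 6·72 + 2·84 = 615
  T = 232 − 2·615 = -998
Policy A (P − 49):
  P = 72 − 49 = 23
  K = 84
  W = 15 + 6·23 + 2·84 = 321
  T = 232 − 2·321 = -410
ΔW = 321 − 615 = -294; ΔT = -410 − (-998) = 588
Score = 5·(-294) + (-1)·588 = -2058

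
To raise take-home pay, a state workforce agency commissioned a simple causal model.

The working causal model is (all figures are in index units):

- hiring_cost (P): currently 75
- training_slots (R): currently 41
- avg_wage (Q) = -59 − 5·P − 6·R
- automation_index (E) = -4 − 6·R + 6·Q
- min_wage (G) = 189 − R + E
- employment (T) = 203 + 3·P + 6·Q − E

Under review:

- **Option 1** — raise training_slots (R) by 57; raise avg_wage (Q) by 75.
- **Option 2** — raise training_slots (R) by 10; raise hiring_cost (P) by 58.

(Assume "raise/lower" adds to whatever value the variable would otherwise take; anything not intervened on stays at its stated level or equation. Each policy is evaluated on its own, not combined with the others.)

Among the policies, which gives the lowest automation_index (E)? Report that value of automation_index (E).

Option 1 (R + 57, Q + 75):
  P = 75
  R = 41 + 57 = 98
  Q = -59 − 5·75 − 6·98 (+75 from intervention) = -947
  E = -4 − 6·98 + 6·(-947) = -6274
Option 2 (R + 10, P + 58):
  P = 75 + 58 = 133
  R = 41 + 10 = 51
  Q = -59 − 5·133 − 6·51 = -1030
  E = -4 − 6·51 + 6·(-1030) = -6490
Comparing — Option 1: E=-6274, Option 2: E=-6490. Lowest is -6490 (Option 2).

-6490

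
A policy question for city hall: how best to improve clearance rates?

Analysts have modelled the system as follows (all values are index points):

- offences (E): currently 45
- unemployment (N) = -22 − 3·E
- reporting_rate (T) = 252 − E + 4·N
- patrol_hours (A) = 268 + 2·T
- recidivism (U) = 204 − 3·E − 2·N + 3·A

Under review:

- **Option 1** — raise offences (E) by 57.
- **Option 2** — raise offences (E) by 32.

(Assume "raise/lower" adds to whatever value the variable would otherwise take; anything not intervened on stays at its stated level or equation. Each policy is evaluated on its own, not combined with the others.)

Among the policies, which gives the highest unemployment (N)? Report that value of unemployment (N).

-253

Option 1 (E + 57):
  E = 45 + 57 = 102
  N = -22 − 3·102 = -328
Option 2 (E + 32):
  E = 45 + 32 = 77
  N = -22 − 3·77 = -253
Comparing — Option 1: N=-328, Option 2: N=-253. Highest is -253 (Option 2).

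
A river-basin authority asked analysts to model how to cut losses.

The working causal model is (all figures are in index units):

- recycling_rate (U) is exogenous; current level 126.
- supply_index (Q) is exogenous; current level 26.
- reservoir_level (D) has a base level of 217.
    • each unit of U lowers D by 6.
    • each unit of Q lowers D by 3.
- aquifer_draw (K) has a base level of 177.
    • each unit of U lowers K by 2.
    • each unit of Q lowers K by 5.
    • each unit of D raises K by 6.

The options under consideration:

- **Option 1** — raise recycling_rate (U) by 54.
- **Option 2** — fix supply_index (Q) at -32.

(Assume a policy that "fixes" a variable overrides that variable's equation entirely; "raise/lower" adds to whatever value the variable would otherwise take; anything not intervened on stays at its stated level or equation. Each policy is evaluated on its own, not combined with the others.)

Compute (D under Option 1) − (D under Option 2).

-498

Option 1 (U + 54):
  U = 126 + 54 = 180
  Q = 26
  D = 217 − 6·180 − 3·26 = -941
Option 2 (Q := -32):
  U = 126
  Q = -32
  D = 217 − 6·126 − 3·(-32) = -443
D: -941 − (-443) = -498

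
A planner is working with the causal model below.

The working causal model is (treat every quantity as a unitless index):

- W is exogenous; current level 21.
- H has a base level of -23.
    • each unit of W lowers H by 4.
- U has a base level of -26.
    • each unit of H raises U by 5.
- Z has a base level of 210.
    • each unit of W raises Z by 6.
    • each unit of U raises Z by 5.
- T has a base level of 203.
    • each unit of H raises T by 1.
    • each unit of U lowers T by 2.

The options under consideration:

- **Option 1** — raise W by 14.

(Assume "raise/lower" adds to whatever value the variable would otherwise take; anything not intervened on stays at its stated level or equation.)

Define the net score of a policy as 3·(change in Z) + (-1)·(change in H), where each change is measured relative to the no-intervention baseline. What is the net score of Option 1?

Baseline:
  W = 21
  H = -23 − 4·21 = -107
  U = -26 + 5·(-107) = -561
  Z = 210 + 6·21 + 5·(-561) = -2469
Option 1 (W + 14):
  W = 21 + 14 = 35
  H = -23 − 4·35 = -163
  U = -26 + 5·(-163) = -841
  Z = 210 + 6·35 + 5·(-841) = -3785
ΔZ = -3785 − (-2469) = -1316; ΔH = -163 − (-107) = -56
Score = 3·(-1316) + (-1)·(-56) = -3892

-3892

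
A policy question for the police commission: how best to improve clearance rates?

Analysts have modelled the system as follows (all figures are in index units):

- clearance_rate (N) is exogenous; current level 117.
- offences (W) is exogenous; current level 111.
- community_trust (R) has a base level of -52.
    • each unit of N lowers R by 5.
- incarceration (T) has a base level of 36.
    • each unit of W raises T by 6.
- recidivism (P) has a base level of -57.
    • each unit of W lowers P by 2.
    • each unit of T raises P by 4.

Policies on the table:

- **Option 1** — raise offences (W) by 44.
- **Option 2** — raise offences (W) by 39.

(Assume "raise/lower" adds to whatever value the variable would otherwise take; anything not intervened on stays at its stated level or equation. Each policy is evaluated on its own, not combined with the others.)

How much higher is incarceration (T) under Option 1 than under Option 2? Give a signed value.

Option 1 (W + 44):
  W = 111 + 44 = 155
  T = 36 + 6·155 = 966
Option 2 (W + 39):
  W = 111 + 39 = 150
  T = 36 + 6·150 = 936
T: 966 − 936 = 30

30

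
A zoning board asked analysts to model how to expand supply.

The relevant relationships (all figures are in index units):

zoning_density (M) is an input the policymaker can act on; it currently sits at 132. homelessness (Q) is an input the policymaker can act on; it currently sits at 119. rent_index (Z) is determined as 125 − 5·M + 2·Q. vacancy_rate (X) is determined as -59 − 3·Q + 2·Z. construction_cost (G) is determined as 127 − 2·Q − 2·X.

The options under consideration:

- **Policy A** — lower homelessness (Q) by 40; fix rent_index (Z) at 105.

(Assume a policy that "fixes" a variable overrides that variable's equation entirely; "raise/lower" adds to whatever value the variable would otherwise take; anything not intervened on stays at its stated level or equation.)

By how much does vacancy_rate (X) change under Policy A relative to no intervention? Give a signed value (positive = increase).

Baseline:
  M = 132
  Q = 119
  Z = 125 − 5·132 + 2·119 = -297
  X = -59 − 3·119 + 2·(-297) = -1010
Policy A (Q − 40, Z := 105):
  M = 132
  Q = 119 − 40 = 79
  Z = 105
  X = -59 − 3·79 + 2·105 = -86
Change in X: -86 − (-1010) = 924

924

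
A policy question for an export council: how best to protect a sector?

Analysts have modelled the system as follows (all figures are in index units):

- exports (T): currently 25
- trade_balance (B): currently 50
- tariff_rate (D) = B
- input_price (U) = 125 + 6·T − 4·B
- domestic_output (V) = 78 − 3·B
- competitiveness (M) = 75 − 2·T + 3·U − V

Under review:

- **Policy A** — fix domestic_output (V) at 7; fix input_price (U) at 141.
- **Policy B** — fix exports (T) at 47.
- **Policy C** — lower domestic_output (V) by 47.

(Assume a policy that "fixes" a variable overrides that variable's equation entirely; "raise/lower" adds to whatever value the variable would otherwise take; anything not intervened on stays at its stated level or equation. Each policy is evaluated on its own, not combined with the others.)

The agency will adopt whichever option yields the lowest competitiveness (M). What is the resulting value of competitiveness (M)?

369

Policy A (V := 7, U := 141):
  T = 25
  B = 50
  U = 141
  V = 7
  M = 75 − 2·25 + 3·141 − 7 = 441
Policy B (T := 47):
  T = 47
  B = 50
  U = 125 + 6·47 − 4·50 = 207
  V = 78 − 3·50 = -72
  M = 75 − 2·47 + 3·207 − (-72) = 674
Policy C (V − 47):
  T = 25
  B = 50
  U = 125 + 6·25 − 4·50 = 75
  V = 78 − 3·50 (−47 from intervention) = -119
  M = 75 − 2·25 + 3·75 − (-119) = 369
Comparing — Policy A: M=441, Policy B: M=674, Policy C: M=369. Lowest is 369 (Policy C).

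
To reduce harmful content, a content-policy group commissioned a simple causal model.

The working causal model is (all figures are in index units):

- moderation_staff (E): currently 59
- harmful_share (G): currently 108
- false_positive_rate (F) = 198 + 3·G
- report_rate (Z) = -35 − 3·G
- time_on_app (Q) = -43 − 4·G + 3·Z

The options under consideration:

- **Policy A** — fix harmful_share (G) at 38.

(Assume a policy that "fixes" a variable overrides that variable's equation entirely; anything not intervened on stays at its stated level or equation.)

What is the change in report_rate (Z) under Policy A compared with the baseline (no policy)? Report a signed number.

Baseline:
  G = 108
  Z = -35 − 3·108 = -359
Policy A (G := 38):
  G = 38
  Z = -35 − 3·38 = -149
Change in Z: -149 − (-359) = 210

210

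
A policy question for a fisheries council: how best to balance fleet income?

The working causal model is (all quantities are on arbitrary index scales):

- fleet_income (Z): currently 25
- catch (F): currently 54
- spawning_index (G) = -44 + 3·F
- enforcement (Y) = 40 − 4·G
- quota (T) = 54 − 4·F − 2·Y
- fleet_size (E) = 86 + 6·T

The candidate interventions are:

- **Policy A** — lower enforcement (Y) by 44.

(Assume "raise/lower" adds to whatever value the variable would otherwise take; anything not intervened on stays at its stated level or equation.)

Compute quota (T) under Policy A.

Policy A (Y − 44):
  F = 54
  G = -44 + 3·54 = 118
  Y = 40 − 4·118 (−44 from intervention) = -476
  T = 54 − 4·54 − 2·(-476) = 790

790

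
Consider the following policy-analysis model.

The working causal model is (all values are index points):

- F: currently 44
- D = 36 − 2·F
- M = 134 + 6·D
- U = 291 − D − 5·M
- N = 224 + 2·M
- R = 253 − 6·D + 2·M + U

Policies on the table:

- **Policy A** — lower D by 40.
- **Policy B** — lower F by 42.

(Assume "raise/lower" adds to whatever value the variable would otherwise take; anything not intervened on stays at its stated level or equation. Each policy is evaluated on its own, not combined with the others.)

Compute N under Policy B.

876

Policy B (F − 42):
  F = 44 − 42 = 2
  D = 36 − 2·2 = 32
  M = 134 + 6·32 = 326
  N = 224 + 2·326 = 876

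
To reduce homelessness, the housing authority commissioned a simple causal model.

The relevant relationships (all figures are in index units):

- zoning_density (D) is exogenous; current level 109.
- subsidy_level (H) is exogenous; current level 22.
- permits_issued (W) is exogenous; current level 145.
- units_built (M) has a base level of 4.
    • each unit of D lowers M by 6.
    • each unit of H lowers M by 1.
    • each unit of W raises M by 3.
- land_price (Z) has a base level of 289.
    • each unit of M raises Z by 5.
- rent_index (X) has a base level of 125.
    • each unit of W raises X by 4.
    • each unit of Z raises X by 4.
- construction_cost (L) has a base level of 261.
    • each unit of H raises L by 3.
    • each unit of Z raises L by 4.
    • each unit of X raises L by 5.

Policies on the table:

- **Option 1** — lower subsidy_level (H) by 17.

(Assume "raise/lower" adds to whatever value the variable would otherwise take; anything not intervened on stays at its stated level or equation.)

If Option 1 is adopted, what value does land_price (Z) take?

-811

Option 1 (H − 17):
  D = 109
  H = 22 − 17 = 5
  W = 145
  M = 4 − 6·109 − 5 + 3·145 = -220
  Z = 289 + 5·(-220) = -811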